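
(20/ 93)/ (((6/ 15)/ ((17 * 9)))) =2550/ 31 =82.26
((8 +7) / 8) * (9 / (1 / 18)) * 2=1215 / 2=607.50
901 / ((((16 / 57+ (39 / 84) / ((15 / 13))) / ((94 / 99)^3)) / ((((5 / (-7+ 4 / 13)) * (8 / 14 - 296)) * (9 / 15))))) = 695013355204480 / 4647996837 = 149529.65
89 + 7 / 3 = 274 / 3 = 91.33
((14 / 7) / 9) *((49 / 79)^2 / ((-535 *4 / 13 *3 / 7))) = -218491 / 180302490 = -0.00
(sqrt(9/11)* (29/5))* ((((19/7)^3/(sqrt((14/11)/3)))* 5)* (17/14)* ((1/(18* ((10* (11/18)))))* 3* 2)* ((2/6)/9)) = 3381487* sqrt(42)/11092620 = 1.98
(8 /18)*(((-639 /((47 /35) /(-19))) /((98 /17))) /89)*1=229330 /29281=7.83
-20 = -20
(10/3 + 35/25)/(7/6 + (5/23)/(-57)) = 4.07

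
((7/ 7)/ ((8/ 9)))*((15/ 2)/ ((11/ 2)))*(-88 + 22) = -405/ 4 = -101.25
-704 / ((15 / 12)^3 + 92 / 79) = -323584 / 1433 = -225.81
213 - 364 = -151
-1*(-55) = 55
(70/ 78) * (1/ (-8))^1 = -35/ 312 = -0.11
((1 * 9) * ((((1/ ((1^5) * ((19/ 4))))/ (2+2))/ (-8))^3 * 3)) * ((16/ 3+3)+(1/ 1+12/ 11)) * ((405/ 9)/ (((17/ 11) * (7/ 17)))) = -17415/ 3072832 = -0.01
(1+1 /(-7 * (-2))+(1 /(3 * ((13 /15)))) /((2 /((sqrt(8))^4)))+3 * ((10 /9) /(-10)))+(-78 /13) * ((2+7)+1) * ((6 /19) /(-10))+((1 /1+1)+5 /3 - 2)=172283 /10374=16.61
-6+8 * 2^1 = 10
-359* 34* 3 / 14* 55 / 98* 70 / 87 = -1678325 / 1421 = -1181.09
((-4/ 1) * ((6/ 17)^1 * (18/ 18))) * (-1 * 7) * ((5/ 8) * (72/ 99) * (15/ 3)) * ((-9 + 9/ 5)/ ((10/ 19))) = -57456/ 187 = -307.25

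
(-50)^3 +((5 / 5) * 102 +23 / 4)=-499569 / 4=-124892.25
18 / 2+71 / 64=647 / 64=10.11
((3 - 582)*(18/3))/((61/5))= -17370/61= -284.75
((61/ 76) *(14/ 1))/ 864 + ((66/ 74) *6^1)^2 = 1287730291/ 44947008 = 28.65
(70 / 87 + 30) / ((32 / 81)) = 9045 / 116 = 77.97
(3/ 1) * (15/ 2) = 45/ 2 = 22.50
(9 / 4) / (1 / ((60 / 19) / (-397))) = -135 / 7543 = -0.02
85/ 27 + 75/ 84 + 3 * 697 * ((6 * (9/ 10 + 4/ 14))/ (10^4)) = 52245293/ 9450000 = 5.53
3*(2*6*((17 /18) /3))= 11.33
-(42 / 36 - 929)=5567 / 6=927.83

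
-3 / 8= -0.38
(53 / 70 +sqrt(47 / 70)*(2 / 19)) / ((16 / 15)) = 3*sqrt(3290) / 2128 +159 / 224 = 0.79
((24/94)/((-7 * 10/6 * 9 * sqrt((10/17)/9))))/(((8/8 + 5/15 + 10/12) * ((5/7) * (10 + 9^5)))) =-36 * sqrt(170)/4510631125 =-0.00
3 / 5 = 0.60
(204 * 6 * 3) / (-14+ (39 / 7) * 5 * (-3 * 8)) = -12852 / 2389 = -5.38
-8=-8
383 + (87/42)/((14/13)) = 75445/196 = 384.92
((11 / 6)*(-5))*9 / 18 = -55 / 12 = -4.58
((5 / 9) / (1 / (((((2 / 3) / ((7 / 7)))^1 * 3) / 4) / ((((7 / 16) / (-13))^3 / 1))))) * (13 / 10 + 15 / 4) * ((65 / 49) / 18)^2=-120001897600 / 600362847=-199.88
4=4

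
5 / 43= 0.12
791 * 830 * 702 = 460884060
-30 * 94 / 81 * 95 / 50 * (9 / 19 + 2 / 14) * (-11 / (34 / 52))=2204488 / 3213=686.12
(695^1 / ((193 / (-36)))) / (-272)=6255 / 13124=0.48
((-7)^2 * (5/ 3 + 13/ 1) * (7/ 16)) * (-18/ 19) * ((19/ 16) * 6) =-33957/ 16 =-2122.31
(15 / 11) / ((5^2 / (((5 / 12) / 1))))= 1 / 44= 0.02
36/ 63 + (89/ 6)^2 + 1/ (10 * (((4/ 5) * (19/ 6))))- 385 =-393481/ 2394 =-164.36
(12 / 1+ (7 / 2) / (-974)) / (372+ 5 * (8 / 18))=210321 / 6560864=0.03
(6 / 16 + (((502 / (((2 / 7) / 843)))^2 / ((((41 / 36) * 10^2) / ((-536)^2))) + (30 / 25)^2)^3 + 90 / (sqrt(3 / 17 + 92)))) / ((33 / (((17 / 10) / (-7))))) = -66194197871374516674421382012522689377527310967614287909 / 53069170000 - 51 * sqrt(26639) / 120659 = -1247319260342200879991554000000000000000000000.00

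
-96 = -96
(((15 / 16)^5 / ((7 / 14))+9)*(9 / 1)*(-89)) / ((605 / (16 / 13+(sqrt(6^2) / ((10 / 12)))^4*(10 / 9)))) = -121020536278233 / 2928640000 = -41323.12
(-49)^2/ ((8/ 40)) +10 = 12015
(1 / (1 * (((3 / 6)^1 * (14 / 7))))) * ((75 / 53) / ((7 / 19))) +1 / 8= 3.97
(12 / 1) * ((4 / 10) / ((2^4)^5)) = 3 / 655360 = 0.00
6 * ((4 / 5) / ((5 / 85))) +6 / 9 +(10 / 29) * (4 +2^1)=36686 / 435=84.34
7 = 7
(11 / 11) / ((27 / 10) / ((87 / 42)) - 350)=-145 / 50561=-0.00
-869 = -869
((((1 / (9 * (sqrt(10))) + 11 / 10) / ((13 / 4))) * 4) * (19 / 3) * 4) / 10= 3.54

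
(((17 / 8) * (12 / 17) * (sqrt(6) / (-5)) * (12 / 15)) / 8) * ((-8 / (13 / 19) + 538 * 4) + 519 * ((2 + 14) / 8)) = -61977 * sqrt(6) / 650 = -233.56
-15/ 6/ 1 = -5/ 2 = -2.50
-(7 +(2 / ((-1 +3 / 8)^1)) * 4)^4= -707281 / 625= -1131.65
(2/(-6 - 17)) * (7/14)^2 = -1/46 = -0.02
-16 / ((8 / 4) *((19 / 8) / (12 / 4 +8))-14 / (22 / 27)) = 64 / 67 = 0.96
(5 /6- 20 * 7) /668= -5 /24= -0.21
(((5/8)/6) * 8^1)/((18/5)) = 25/108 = 0.23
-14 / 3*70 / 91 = -140 / 39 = -3.59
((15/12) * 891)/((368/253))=49005/64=765.70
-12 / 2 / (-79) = 6 / 79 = 0.08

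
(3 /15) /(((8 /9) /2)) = 0.45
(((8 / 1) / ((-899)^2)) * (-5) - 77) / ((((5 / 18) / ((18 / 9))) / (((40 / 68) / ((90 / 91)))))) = -22652272188 / 68697085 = -329.74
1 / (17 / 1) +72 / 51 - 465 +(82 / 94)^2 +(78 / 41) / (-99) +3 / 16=-376069563685 / 812947344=-462.60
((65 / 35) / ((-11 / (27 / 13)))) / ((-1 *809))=27 / 62293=0.00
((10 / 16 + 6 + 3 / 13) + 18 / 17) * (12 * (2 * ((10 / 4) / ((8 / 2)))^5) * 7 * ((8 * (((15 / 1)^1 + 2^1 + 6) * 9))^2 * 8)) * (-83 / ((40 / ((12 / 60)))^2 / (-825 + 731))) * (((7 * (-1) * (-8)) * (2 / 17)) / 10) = 343830825628479 / 961792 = 357489795.74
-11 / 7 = -1.57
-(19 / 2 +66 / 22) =-25 / 2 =-12.50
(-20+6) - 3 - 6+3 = -20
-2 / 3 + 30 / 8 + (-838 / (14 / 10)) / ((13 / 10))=-499433 / 1092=-457.36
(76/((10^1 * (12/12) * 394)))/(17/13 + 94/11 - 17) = -2717/1006670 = -0.00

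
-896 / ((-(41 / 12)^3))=1548288 / 68921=22.46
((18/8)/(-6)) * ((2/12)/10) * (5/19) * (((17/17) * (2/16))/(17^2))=-1/1405696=-0.00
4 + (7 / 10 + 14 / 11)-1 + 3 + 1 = 987 / 110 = 8.97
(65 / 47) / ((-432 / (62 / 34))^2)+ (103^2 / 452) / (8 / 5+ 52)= 8404504303555 / 19191832319232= 0.44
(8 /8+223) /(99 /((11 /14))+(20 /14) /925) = 72520 /40793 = 1.78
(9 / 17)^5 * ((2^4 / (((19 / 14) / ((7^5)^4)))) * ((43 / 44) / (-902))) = -5672830853259660020646996 / 133834300963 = -42386972640354.57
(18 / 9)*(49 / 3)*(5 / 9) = 490 / 27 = 18.15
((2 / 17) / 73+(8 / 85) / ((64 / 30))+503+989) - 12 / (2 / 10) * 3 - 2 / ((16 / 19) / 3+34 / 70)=9938562995 / 7589956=1309.44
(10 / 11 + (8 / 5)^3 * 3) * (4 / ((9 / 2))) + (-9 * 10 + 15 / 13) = -12405941 / 160875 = -77.12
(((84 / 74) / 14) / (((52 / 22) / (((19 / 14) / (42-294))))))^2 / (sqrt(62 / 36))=43681 * sqrt(62) / 13225290693888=0.00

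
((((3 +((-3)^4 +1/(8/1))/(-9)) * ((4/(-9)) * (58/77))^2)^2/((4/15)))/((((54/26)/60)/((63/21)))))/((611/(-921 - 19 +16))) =-223.28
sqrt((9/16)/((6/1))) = sqrt(6)/8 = 0.31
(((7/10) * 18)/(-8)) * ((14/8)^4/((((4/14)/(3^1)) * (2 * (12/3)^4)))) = -3176523/10485760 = -0.30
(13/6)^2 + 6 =385/36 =10.69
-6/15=-2/5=-0.40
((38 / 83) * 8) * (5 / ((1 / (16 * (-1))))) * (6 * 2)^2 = -3502080 / 83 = -42193.73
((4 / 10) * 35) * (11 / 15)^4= 204974 / 50625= 4.05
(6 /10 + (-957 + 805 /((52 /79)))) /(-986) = -69311 /256360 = -0.27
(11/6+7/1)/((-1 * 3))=-53/18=-2.94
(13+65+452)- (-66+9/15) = 2977/5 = 595.40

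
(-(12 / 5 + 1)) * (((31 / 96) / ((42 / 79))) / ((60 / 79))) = -3289007 / 1209600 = -2.72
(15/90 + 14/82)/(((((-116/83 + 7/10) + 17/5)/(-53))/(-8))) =14604680/275889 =52.94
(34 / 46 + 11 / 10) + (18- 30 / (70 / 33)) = 9171 / 1610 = 5.70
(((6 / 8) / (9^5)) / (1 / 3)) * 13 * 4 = 13 / 6561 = 0.00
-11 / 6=-1.83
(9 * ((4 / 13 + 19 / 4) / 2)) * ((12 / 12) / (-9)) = -263 / 104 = -2.53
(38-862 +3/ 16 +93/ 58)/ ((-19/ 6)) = 1144515/ 4408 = 259.64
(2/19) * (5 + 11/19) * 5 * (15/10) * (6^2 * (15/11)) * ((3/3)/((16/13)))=1395225/7942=175.68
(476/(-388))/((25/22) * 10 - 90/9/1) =-1309/1455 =-0.90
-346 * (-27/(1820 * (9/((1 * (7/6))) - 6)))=1557/520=2.99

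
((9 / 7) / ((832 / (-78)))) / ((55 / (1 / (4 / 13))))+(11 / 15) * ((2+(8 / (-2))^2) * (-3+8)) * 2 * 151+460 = 1004917409 / 49280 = 20391.99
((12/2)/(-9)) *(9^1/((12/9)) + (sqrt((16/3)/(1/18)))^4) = -12297/2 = -6148.50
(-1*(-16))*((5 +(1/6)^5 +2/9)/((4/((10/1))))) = 203045/972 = 208.89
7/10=0.70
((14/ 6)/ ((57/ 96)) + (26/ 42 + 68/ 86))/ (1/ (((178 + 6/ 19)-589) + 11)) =-231897978/ 108661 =-2134.14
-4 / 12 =-1 / 3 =-0.33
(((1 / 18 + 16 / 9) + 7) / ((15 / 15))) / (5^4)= 53 / 3750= 0.01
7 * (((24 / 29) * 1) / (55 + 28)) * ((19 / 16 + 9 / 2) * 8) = 7644 / 2407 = 3.18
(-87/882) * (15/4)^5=-7340625/100352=-73.15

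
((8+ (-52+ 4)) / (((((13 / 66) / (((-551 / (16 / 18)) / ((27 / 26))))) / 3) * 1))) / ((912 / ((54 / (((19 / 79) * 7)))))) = 3402135 / 266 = 12789.98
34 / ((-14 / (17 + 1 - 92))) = 1258 / 7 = 179.71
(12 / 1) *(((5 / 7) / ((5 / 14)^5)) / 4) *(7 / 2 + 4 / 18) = 2573872 / 1875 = 1372.73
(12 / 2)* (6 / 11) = 36 / 11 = 3.27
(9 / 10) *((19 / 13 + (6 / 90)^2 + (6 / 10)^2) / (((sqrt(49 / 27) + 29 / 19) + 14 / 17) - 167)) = -1238578492851 / 124084457618875 - 11701644969 *sqrt(3) / 248168915237750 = -0.01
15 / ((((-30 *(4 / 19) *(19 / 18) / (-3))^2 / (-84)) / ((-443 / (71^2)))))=2260629 / 100820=22.42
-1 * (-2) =2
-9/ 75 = -3/ 25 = -0.12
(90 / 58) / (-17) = -45 / 493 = -0.09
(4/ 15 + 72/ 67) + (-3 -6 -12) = -19757/ 1005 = -19.66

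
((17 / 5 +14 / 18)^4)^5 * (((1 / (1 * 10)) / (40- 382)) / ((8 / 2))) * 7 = -1330868183315403743960392848322696727549181952 / 991325756787650501714229583740234375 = -1342513471.68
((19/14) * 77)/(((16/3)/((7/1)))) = 4389/32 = 137.16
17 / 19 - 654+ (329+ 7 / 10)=-61447 / 190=-323.41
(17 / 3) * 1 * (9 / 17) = 3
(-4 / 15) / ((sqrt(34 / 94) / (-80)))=64*sqrt(799) / 51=35.47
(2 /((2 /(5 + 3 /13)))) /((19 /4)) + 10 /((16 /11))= 15761 /1976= 7.98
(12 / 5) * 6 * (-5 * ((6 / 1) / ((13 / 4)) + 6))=-7344 / 13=-564.92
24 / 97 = 0.25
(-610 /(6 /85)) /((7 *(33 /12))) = -103700 /231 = -448.92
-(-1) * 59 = 59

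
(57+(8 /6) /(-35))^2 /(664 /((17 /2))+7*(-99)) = -608130137 /115244325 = -5.28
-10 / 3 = -3.33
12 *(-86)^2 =88752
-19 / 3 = -6.33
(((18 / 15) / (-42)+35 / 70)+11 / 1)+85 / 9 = 13177 / 630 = 20.92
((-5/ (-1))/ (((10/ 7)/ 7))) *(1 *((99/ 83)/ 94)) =4851/ 15604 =0.31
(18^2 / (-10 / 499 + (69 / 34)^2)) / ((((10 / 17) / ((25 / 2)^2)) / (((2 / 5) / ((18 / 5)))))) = 5516070750 / 2364179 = 2333.19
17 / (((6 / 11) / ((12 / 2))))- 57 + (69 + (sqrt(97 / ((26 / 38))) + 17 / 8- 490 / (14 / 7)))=-351 / 8 + sqrt(23959) / 13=-31.97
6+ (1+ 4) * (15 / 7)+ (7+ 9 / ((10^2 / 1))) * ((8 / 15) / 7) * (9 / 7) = 106629 / 6125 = 17.41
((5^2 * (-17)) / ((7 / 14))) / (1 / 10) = -8500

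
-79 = -79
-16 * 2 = -32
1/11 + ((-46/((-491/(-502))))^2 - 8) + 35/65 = 2204.50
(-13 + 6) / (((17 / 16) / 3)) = -336 / 17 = -19.76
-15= -15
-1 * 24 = -24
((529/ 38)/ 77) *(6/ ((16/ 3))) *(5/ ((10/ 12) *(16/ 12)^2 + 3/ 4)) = 0.46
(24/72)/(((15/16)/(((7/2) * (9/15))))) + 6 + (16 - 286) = -19744/75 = -263.25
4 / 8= 1 / 2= 0.50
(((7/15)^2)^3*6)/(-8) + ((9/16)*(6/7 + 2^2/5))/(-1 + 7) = 62771453/425250000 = 0.15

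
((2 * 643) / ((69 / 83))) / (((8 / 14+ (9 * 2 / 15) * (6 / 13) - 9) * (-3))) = 48565790 / 741681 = 65.48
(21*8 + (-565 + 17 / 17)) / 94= -198 / 47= -4.21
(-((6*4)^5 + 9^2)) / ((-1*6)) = 2654235 / 2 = 1327117.50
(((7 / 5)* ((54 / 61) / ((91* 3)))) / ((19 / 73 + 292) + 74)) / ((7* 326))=657 / 120959925905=0.00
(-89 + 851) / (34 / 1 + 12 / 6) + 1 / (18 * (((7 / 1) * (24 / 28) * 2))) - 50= -6227 / 216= -28.83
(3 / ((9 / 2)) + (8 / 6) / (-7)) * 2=20 / 21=0.95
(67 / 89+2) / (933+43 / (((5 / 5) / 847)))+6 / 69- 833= -63687555807 / 76463638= -832.91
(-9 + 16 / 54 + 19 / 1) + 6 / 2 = 359 / 27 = 13.30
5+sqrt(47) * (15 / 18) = 5+5 * sqrt(47) / 6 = 10.71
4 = 4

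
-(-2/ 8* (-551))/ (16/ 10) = -2755/ 32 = -86.09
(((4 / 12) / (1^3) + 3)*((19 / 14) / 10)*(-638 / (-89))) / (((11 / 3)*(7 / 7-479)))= -551 / 297794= -0.00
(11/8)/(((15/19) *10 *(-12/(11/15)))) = -2299/216000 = -0.01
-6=-6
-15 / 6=-2.50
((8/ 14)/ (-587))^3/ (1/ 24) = -1536/ 69375867029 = -0.00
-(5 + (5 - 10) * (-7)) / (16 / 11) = -55 / 2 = -27.50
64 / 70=32 / 35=0.91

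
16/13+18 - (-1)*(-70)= -660/13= -50.77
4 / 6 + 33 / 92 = 1.03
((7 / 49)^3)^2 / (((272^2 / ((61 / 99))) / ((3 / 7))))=61 / 2010657175296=0.00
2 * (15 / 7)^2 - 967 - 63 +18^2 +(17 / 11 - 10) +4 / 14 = -379987 / 539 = -704.99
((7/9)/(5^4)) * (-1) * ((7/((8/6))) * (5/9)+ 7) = -833/67500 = -0.01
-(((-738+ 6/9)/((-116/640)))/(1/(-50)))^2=-313148416000000/7569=-41372495177.70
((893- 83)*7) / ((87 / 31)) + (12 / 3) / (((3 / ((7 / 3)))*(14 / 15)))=176060 / 87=2023.68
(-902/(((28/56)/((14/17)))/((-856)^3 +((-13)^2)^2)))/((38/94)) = 2304949539552.82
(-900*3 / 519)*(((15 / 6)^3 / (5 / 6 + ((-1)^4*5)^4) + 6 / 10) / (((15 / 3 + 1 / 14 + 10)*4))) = -2956905 / 54827506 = -0.05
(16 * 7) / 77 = 16 / 11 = 1.45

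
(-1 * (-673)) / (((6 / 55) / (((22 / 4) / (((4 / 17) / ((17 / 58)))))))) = 117670685 / 2784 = 42266.77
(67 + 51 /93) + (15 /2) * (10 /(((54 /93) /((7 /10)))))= 58763 /372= 157.97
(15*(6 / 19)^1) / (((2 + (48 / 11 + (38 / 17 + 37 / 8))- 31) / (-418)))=2962080 / 26593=111.39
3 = 3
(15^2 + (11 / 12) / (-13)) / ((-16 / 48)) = -35089 / 52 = -674.79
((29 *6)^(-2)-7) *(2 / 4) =-211931 / 60552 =-3.50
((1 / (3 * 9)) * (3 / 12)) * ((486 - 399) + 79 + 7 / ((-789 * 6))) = 785837 / 511272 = 1.54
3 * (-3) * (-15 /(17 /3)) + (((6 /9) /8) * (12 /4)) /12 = 19457 /816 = 23.84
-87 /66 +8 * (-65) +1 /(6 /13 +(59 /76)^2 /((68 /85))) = -4178304197 /8027558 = -520.50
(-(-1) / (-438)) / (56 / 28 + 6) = -1 / 3504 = -0.00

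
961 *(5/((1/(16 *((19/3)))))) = 1460720/3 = 486906.67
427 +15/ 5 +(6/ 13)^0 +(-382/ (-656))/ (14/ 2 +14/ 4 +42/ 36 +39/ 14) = 42909199/ 99548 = 431.04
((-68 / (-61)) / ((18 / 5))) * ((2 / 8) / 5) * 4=34 / 549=0.06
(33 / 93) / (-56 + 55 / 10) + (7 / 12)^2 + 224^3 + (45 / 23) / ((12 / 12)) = 116551411978381 / 10369872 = 11239426.29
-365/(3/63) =-7665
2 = 2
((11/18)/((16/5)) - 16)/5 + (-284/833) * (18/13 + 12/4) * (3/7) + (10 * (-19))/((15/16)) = -22537410739/109156320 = -206.47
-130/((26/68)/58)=-19720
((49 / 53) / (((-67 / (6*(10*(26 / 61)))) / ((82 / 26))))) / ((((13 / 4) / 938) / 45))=-607521600 / 42029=-14454.82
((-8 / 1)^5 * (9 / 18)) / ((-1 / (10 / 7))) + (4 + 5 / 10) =327743 / 14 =23410.21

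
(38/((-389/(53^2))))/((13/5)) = -533710/5057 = -105.54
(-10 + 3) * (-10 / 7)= 10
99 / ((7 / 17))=1683 / 7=240.43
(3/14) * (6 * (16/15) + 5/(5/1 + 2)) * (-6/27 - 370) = -2822/5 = -564.40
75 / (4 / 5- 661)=-375 / 3301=-0.11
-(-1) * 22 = 22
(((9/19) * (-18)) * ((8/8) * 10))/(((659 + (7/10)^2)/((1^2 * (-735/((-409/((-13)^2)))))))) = -515970000/13140761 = -39.26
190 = 190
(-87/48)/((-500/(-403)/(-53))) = 77.43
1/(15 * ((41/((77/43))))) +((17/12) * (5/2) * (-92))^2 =33691151299/317340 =106167.36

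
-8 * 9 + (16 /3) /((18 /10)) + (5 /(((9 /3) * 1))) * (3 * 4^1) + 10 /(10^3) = -49.03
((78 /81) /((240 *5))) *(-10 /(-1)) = 0.01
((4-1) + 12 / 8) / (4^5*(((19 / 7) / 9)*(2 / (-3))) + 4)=-1701 / 76312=-0.02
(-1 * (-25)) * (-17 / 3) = -141.67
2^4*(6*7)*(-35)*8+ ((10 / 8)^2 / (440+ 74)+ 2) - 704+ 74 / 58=-45042526539 / 238496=-188860.72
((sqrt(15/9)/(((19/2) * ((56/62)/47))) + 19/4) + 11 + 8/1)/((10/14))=1457 * sqrt(15)/570 + 133/4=43.15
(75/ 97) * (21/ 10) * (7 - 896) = -1443.48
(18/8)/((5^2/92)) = 207/25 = 8.28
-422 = -422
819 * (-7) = -5733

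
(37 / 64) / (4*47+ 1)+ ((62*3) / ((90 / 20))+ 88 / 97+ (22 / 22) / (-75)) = 1238732221 / 29332800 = 42.23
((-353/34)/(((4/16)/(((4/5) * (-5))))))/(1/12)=33888/17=1993.41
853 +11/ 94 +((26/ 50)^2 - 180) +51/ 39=515298393/ 763750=674.70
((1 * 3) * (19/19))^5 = 243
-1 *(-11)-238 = -227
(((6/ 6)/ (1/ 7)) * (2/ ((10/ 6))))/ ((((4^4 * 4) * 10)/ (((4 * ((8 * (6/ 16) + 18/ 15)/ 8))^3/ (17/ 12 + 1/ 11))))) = 6417873/ 1273600000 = 0.01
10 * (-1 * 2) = -20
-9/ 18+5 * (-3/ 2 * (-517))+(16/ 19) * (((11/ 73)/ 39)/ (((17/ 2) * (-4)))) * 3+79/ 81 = 96285028004/ 24828687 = 3877.98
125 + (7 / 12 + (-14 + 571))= 682.58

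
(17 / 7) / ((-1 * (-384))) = 17 / 2688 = 0.01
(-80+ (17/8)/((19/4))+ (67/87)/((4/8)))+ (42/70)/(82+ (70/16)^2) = -8346590033/106998690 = -78.01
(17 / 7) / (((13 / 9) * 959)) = 0.00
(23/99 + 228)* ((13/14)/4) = 52.98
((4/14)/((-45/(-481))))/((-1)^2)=962/315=3.05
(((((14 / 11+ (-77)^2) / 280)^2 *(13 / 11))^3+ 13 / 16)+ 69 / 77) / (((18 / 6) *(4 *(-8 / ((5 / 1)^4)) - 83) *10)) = -3357551768682027346597375233 / 56148488065984692224000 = -59797.72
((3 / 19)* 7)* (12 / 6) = 42 / 19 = 2.21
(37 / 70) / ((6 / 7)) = 37 / 60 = 0.62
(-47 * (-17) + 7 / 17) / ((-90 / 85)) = -755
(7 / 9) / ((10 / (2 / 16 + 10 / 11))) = 637 / 7920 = 0.08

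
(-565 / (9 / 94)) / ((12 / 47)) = -1248085 / 54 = -23112.69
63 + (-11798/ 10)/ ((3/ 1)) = -4954/ 15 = -330.27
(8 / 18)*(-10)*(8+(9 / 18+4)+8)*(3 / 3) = -820 / 9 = -91.11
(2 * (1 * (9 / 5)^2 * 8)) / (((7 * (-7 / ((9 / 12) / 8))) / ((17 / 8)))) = -4131 / 19600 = -0.21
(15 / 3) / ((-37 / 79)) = -395 / 37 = -10.68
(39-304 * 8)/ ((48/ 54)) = -21537/ 8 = -2692.12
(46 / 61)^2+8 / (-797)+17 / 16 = 76922773 / 47450192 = 1.62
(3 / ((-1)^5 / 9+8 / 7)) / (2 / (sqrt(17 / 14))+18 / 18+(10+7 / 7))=9639 / 38870-189*sqrt(238) / 77740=0.21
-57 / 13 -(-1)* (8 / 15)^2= -11993 / 2925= -4.10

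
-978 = -978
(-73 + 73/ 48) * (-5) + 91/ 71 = 1222373/ 3408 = 358.68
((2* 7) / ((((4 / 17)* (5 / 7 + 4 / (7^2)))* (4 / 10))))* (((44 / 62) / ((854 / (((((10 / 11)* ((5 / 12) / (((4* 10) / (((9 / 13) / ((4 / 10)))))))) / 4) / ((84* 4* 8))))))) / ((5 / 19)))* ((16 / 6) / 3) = 56525 / 70685761536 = 0.00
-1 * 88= -88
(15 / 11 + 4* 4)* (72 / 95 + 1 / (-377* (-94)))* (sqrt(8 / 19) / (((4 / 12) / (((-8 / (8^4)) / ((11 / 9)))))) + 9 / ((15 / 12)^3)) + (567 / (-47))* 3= 56593309923 / 2314544375 - 13158761067* sqrt(38) / 1981398115840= 24.41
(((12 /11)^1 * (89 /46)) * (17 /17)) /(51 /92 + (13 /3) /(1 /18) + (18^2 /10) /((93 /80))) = 22072 /1112925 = 0.02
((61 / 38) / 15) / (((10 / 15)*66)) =0.00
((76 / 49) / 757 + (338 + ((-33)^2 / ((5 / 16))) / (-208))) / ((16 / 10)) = 774543873 / 3857672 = 200.78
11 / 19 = 0.58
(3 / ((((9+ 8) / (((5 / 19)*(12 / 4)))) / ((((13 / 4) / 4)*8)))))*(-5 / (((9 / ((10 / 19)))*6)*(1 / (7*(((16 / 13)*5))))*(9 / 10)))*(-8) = 2800000 / 165699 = 16.90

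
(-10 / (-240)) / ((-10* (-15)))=0.00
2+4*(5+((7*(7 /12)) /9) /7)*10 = 5524 /27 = 204.59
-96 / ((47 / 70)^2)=-470400 / 2209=-212.95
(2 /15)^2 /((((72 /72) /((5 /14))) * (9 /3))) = 2 /945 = 0.00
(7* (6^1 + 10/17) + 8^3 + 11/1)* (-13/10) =-25155/34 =-739.85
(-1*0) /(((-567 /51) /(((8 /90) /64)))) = 0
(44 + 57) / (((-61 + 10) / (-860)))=1703.14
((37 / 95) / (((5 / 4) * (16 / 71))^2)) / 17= 186517 / 646000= 0.29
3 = 3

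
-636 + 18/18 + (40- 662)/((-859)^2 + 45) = -234291816/368963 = -635.00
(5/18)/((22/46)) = 115/198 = 0.58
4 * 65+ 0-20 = 240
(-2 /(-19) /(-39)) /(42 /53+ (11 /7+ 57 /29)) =-10759 /17257890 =-0.00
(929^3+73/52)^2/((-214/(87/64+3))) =-484959170323716006972879/37033984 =-13094977043888013.97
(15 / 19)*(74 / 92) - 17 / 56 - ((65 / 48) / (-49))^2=799390699 / 2417442048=0.33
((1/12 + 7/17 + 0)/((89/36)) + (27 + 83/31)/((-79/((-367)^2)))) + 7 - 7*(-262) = -180659432976/3705337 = -48756.55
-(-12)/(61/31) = 6.10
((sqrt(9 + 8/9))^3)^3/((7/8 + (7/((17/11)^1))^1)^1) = 8532944776*sqrt(89)/14467005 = 5564.36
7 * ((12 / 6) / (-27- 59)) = -7 / 43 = -0.16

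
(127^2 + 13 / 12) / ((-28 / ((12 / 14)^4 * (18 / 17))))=-94070646 / 285719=-329.24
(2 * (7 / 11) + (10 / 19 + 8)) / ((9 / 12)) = 8192 / 627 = 13.07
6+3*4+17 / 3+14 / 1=113 / 3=37.67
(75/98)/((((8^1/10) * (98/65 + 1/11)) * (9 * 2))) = 89375/2688336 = 0.03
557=557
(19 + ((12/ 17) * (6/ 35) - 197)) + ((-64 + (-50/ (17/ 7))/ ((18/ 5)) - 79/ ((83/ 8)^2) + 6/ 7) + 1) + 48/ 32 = -18074526851/ 73781190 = -244.97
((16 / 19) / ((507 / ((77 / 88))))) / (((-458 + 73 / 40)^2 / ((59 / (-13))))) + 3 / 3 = 41695371042461 / 41695372364061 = 1.00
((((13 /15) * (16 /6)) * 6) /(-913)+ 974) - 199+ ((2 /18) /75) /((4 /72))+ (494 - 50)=1219.01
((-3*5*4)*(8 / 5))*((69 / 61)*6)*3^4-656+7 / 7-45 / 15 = -3259402 / 61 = -53432.82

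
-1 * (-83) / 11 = 7.55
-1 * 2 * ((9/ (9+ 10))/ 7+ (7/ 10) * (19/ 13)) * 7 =-18859/ 1235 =-15.27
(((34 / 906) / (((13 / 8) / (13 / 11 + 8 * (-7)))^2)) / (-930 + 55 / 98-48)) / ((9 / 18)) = -25846297344 / 295777178411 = -0.09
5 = 5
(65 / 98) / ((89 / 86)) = 0.64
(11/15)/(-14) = -11/210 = -0.05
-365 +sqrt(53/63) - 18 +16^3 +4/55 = sqrt(371)/21 +204219/55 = 3713.99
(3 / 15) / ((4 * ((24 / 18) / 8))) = 3 / 10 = 0.30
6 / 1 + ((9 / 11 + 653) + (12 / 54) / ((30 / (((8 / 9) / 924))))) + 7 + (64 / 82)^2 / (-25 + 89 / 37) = 543383898343 / 814923585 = 666.79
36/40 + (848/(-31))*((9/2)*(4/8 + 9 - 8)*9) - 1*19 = -520771/310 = -1679.91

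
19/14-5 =-51/14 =-3.64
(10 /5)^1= 2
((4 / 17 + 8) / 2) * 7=490 / 17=28.82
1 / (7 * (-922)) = -1 / 6454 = -0.00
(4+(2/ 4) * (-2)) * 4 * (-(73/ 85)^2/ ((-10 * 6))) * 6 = 31974/ 36125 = 0.89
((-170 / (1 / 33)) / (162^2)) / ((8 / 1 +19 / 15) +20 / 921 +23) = -1435225 / 216787104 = -0.01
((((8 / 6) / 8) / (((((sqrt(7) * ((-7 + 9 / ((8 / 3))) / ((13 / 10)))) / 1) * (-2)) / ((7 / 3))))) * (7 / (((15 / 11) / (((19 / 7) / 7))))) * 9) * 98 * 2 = 76076 * sqrt(7) / 2175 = 92.54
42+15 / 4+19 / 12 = 142 / 3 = 47.33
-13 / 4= -3.25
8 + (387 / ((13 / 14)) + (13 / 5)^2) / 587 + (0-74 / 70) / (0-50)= 116751637 / 13354250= 8.74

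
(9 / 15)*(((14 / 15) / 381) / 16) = 7 / 76200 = 0.00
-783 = -783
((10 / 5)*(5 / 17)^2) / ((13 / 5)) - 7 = -26049 / 3757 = -6.93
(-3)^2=9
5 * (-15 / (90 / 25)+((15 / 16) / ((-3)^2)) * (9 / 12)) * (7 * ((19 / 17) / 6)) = -522025 / 19584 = -26.66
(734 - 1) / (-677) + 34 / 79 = -0.65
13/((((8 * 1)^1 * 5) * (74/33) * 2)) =429/5920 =0.07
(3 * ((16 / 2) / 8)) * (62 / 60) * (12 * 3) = 558 / 5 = 111.60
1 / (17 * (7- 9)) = -0.03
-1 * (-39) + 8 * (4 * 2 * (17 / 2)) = 583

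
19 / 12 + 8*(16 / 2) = 65.58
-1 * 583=-583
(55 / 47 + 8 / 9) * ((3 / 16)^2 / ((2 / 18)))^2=634959 / 3080192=0.21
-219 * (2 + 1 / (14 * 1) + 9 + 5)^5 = -126286435546875 / 537824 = -234809966.73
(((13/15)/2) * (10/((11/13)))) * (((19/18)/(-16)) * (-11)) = 3211/864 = 3.72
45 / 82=0.55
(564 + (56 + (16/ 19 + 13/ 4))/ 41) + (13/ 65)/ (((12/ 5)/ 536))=5703517/ 9348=610.13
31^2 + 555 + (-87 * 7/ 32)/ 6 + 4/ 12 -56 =279775/ 192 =1457.16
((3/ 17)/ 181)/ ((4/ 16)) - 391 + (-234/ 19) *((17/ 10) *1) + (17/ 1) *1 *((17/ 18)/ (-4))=-8754299851/ 21046680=-415.95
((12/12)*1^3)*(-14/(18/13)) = -91/9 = -10.11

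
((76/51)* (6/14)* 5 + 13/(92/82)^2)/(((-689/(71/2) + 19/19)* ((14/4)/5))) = -1208628385/1151877398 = -1.05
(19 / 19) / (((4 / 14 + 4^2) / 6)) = 7 / 19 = 0.37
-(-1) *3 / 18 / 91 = 1 / 546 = 0.00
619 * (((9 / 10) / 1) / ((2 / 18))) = 50139 / 10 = 5013.90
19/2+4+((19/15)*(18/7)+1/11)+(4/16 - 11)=9391/1540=6.10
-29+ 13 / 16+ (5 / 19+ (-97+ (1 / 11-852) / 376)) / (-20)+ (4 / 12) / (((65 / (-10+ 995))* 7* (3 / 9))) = -3013854923 / 143022880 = -21.07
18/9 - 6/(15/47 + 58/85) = -15968/4001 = -3.99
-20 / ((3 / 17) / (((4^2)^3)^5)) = -391993311566327971840 / 3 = -130664437188775990613.33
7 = 7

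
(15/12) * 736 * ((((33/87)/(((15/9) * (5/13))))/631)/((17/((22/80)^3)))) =0.00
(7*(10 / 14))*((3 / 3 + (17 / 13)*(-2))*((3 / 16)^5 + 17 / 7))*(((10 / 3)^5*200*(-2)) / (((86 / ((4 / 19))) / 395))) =2750726458984375 / 880948224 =3122460.98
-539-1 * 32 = -571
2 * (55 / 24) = 55 / 12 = 4.58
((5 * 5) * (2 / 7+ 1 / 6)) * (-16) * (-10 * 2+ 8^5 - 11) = -5923838.10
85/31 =2.74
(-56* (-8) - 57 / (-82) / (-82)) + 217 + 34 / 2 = 681.99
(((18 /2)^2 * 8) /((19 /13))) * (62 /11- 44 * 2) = -7632144 /209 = -36517.44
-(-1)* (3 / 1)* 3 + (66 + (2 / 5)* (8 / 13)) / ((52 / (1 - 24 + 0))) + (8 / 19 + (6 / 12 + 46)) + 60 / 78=439732 / 16055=27.39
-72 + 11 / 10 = -709 / 10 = -70.90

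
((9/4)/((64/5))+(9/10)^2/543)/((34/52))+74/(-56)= -72392077/68924800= -1.05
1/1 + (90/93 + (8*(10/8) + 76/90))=17873/1395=12.81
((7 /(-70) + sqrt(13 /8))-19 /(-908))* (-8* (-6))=-4308 /1135 + 12* sqrt(26)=57.39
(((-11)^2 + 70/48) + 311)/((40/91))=946673/960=986.12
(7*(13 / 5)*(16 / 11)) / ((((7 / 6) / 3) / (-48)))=-179712 / 55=-3267.49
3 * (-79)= -237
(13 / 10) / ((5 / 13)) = 169 / 50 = 3.38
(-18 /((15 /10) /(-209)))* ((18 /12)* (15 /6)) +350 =9755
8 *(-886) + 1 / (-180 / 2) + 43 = -7045.01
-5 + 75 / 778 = -3815 / 778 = -4.90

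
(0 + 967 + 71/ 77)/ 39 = 74530/ 3003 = 24.82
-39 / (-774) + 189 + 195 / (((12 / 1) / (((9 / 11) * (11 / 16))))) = 1636265 / 8256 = 198.19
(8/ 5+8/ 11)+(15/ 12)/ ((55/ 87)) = 947/ 220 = 4.30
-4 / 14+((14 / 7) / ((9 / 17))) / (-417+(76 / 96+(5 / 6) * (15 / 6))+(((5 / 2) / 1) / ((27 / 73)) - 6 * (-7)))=-163550 / 552433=-0.30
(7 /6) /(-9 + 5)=-7 /24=-0.29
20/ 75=4/ 15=0.27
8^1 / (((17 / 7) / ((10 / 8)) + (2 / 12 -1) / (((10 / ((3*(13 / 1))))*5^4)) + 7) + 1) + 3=661727 / 173909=3.81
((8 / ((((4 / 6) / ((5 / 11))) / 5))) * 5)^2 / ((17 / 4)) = 9000000 / 2057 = 4375.30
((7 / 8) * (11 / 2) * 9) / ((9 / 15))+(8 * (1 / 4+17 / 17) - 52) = 483 / 16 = 30.19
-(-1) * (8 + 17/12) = 113/12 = 9.42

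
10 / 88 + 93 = 4097 / 44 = 93.11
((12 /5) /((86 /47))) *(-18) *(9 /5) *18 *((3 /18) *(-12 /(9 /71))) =12974256 /1075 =12069.08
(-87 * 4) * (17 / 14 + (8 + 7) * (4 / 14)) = -1914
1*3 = 3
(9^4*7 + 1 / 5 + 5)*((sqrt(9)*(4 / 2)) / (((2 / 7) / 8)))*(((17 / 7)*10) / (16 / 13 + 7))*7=17053707216 / 107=159380441.27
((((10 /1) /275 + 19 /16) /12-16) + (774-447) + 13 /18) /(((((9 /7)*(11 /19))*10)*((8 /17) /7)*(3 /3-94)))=-156348459757 /23334220800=-6.70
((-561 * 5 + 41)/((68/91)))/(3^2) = -410.99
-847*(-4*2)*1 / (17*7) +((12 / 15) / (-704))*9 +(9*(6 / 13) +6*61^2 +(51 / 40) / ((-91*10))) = 9524024953 / 425425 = 22387.08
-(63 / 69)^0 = -1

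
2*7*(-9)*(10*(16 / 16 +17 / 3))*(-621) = 5216400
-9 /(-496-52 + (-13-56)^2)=-9 /4213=-0.00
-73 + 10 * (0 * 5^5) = -73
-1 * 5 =-5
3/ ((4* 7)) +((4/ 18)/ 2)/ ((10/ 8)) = 247/ 1260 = 0.20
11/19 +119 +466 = 11126/19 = 585.58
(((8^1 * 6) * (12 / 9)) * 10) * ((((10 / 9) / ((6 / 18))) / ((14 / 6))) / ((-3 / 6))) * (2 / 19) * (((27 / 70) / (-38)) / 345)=2304 / 406847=0.01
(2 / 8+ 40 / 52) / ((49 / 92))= 1219 / 637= 1.91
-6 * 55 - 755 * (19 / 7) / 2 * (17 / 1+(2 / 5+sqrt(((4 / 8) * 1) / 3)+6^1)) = -24724.95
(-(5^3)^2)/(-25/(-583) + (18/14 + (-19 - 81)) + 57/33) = 63765625/395629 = 161.18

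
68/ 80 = 17/ 20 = 0.85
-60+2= -58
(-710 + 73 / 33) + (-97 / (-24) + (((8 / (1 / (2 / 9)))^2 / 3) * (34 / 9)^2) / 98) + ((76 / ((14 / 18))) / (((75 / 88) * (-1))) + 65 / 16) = -3455106169409 / 4243654800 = -814.18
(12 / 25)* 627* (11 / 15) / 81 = 9196 / 3375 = 2.72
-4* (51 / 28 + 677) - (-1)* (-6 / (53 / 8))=-1007707 / 371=-2716.19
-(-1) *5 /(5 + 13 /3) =15 /28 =0.54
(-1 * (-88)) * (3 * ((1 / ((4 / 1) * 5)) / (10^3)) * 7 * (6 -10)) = -231 / 625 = -0.37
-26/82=-13/41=-0.32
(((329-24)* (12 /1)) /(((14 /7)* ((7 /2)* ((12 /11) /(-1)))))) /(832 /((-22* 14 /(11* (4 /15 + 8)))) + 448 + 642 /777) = -1862025 /789386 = -2.36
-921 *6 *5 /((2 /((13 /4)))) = -179595 /4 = -44898.75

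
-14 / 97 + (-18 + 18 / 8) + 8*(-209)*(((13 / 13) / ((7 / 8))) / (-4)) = 1254303 / 2716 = 461.82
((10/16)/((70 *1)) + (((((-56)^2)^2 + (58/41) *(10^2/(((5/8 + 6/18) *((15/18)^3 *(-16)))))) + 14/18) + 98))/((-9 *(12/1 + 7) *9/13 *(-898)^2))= -607632994349303/5898390512656320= -0.10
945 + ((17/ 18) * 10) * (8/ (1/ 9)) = 1625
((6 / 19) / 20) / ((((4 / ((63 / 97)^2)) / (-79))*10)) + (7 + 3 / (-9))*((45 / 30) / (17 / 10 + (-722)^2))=-0.01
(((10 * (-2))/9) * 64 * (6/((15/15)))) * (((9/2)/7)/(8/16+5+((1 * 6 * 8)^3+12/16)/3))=-15360/1032353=-0.01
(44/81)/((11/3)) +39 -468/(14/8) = -43145/189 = -228.28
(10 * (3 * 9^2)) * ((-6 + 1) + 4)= -2430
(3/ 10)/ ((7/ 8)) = 12/ 35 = 0.34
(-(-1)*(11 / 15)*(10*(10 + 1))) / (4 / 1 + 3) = 11.52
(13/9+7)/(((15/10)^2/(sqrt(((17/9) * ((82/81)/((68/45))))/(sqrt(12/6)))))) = 152 * 2^(1/4) * sqrt(205)/729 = 3.55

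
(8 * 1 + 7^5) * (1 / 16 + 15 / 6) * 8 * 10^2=34470750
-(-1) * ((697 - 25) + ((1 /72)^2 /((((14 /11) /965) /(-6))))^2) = 98435159377 /146313216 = 672.77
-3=-3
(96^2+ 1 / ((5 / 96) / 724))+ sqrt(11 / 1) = sqrt(11)+ 115584 / 5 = 23120.12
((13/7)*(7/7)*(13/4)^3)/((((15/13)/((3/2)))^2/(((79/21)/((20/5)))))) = 381317911/3763200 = 101.33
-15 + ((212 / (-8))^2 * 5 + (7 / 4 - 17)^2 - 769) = 47357 / 16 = 2959.81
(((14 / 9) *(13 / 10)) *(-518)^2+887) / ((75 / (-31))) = -758179369 / 3375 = -224645.74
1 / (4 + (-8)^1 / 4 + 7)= 1 / 9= 0.11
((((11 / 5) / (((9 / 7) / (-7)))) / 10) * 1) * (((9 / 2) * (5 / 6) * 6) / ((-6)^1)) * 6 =539 / 20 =26.95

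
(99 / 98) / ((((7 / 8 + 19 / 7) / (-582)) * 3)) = -25608 / 469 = -54.60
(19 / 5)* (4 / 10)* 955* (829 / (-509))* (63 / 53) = -2810.27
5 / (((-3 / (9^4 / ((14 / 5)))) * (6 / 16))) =-72900 / 7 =-10414.29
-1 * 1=-1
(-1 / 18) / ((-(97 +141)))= 1 / 4284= 0.00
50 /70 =5 /7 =0.71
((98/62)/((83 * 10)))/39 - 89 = -89308781/1003470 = -89.00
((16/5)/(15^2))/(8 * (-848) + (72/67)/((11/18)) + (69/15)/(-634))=-7476128/3565192497975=-0.00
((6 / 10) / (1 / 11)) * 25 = 165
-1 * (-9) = 9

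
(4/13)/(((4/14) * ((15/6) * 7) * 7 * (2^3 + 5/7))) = 4/3965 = 0.00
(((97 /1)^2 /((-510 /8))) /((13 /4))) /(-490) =0.09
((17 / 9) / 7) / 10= 17 / 630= 0.03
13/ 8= 1.62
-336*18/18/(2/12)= -2016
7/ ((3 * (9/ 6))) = 14/ 9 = 1.56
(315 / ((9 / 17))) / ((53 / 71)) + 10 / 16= 338225 / 424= 797.70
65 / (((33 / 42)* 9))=910 / 99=9.19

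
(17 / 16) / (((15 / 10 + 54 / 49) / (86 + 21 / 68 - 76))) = 34349 / 8160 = 4.21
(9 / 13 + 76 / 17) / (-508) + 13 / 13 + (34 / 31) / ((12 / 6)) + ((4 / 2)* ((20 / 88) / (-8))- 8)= -499107747 / 76566776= -6.52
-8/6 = -4/3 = -1.33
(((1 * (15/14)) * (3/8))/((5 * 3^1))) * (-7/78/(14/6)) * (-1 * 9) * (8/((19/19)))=27/364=0.07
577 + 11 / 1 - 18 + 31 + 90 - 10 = 681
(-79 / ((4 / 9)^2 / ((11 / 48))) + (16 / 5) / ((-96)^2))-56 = -1700951 / 11520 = -147.65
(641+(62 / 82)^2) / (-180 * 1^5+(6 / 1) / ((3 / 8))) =-539241 / 137842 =-3.91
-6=-6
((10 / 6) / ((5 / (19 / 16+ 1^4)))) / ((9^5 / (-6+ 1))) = -175 / 2834352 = -0.00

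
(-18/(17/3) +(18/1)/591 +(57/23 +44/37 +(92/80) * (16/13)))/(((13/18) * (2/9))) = 29062472193/2408249155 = 12.07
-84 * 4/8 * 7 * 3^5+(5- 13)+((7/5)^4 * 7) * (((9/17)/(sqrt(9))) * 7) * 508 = -579859174/10625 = -54574.98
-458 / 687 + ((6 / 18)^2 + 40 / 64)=5 / 72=0.07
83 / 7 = 11.86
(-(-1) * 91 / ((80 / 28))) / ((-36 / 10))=-637 / 72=-8.85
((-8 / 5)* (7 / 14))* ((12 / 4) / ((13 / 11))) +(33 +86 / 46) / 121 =-315226 / 180895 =-1.74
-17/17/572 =-1/572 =-0.00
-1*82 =-82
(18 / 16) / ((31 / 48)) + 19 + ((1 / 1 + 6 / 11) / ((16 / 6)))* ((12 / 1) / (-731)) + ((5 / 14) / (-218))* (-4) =464049867 / 22375738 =20.74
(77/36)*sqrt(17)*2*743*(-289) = -16533979*sqrt(17)/18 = -3787296.77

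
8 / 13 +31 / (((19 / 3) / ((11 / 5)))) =14059 / 1235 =11.38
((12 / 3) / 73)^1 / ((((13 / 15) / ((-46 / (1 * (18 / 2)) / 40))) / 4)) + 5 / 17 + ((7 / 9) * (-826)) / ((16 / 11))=-512741429 / 1161576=-441.42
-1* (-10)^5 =100000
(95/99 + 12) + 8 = 2075/99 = 20.96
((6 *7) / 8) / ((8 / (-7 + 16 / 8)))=-105 / 32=-3.28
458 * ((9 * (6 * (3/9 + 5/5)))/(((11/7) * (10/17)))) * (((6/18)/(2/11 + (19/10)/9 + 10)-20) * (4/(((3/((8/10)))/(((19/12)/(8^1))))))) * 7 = -119140717976/113179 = -1052675.13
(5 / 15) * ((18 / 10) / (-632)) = -3 / 3160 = -0.00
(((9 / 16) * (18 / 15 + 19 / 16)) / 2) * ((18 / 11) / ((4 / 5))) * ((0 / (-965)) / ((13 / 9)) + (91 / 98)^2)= 2614599 / 2207744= 1.18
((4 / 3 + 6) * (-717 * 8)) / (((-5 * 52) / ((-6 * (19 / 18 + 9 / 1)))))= -1903396 / 195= -9761.01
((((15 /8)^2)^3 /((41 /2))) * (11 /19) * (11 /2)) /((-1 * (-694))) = 1378265625 /141721862144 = 0.01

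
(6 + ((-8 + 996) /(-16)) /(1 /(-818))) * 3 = 303105 /2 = 151552.50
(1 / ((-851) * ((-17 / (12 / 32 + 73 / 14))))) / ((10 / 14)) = 313 / 578680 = 0.00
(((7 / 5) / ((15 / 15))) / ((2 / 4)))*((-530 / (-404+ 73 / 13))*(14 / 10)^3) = 6617156 / 647375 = 10.22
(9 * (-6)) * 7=-378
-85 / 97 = -0.88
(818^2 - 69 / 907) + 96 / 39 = 7889669211 / 11791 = 669126.39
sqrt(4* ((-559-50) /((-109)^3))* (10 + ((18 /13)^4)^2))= 0.21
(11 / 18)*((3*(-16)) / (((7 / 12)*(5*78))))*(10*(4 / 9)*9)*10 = -14080 / 273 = -51.58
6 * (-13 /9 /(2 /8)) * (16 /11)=-1664 /33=-50.42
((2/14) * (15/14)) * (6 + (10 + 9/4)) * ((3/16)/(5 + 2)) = 3285/43904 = 0.07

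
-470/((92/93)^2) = -2032515/4232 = -480.27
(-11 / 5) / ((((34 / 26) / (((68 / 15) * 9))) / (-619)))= 42488.16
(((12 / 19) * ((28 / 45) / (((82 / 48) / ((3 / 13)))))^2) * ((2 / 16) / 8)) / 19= 9408 / 2563903225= 0.00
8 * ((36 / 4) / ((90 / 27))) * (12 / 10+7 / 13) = 12204 / 325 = 37.55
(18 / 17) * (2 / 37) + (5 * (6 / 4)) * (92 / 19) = 434694 / 11951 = 36.37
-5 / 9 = -0.56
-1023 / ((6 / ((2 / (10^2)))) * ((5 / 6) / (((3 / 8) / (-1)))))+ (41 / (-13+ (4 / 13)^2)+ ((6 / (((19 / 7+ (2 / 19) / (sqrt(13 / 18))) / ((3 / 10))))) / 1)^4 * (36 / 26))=-243945208933923081638834536754507 / 178182629355764339546071631250000 - 49461826206029194182253392 * sqrt(26) / 5106104692680087676125390625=-1.42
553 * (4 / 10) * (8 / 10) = 4424 / 25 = 176.96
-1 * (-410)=410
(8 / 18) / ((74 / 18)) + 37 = 1373 / 37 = 37.11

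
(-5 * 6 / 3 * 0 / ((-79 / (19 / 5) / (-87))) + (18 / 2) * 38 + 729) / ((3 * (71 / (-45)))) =-16065 / 71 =-226.27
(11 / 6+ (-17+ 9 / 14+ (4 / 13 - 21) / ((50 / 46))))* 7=-234.93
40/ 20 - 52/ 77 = 102/ 77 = 1.32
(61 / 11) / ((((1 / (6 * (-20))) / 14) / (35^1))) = -3586800 / 11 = -326072.73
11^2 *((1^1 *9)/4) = 1089/4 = 272.25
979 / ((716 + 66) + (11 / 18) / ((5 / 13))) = 88110 / 70523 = 1.25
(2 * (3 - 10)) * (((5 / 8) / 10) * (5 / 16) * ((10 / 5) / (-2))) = 35 / 128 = 0.27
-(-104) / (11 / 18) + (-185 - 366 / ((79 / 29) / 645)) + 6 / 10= -376593428 / 4345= -86672.83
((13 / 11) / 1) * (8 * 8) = 832 / 11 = 75.64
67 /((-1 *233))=-67 /233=-0.29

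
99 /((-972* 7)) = -11 /756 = -0.01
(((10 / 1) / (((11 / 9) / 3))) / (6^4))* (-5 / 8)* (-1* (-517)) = -1175 / 192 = -6.12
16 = 16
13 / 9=1.44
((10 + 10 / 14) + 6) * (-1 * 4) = -468 / 7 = -66.86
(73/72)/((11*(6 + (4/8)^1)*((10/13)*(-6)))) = -73/23760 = -0.00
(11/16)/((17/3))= 33/272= 0.12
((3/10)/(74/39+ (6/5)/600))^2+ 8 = 11009322668/1371887521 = 8.02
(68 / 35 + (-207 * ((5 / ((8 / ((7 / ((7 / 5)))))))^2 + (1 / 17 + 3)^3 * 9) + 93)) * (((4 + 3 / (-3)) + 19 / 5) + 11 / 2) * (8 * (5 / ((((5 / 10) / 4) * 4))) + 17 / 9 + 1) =-56323935.86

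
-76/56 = -19/14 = -1.36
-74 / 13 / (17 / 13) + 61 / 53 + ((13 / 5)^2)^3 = 4303876784 / 14078125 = 305.71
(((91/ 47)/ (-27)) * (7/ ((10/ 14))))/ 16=-0.04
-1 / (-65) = 1 / 65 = 0.02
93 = 93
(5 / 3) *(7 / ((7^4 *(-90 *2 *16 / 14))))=-1 / 42336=-0.00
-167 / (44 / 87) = -14529 / 44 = -330.20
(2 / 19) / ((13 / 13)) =2 / 19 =0.11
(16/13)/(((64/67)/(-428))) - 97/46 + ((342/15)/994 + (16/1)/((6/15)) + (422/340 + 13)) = -1261372585/2526251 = -499.31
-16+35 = 19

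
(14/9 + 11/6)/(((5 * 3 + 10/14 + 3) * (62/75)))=10675/48732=0.22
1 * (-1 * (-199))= 199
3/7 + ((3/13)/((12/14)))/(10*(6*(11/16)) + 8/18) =59421/136591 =0.44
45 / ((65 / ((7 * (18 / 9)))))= 126 / 13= 9.69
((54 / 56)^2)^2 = 531441 / 614656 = 0.86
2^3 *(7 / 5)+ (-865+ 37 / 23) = -98002 / 115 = -852.19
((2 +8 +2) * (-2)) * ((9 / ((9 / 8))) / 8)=-24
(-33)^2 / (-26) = -1089 / 26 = -41.88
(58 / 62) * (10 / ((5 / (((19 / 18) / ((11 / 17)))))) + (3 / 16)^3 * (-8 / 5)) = 23902003 / 7856640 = 3.04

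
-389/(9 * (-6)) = 389/54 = 7.20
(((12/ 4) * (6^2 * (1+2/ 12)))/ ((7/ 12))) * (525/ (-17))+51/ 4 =-452733/ 68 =-6657.84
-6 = -6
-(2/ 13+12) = -158/ 13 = -12.15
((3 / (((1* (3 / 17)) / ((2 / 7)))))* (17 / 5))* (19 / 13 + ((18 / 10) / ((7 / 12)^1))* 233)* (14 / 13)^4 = 148541866144 / 9282325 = 16002.66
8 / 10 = 4 / 5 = 0.80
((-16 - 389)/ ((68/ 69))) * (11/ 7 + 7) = -419175/ 119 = -3522.48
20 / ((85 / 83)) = 332 / 17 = 19.53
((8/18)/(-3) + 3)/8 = 77/216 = 0.36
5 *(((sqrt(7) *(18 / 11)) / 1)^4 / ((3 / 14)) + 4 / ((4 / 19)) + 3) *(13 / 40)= 158122991 / 58564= 2700.00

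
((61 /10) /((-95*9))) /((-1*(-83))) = -61 /709650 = -0.00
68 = 68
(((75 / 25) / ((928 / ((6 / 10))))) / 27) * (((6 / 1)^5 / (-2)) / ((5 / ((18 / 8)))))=-729 / 5800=-0.13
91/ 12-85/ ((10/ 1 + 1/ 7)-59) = 6377/ 684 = 9.32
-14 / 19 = -0.74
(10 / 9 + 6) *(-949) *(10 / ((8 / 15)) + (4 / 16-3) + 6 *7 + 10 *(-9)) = 1943552 / 9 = 215950.22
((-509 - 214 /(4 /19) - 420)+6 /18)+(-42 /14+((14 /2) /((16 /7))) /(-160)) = -14962067 /7680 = -1948.19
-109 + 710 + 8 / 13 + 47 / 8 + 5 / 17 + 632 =1239.78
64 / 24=8 / 3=2.67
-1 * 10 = -10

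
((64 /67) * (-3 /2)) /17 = -0.08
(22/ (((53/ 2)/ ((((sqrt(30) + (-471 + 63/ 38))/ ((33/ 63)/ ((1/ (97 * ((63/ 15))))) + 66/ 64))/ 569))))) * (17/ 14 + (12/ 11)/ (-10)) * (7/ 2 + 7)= -728524080/ 19658473747 + 81696 * sqrt(30)/ 1034656513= -0.04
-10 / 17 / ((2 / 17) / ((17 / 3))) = -85 / 3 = -28.33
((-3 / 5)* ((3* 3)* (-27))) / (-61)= -729 / 305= -2.39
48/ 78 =8/ 13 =0.62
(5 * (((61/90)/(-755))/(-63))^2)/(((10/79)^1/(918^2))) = 0.01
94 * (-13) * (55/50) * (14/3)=-94094/15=-6272.93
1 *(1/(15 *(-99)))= -1/1485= -0.00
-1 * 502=-502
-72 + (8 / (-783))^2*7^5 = -43066760 / 613089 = -70.25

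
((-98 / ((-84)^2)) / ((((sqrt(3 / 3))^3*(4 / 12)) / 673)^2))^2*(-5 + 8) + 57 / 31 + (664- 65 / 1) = 19078456342877 / 1984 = 9616157430.89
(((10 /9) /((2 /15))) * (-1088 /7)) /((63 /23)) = -625600 /1323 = -472.86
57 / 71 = 0.80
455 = 455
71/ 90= 0.79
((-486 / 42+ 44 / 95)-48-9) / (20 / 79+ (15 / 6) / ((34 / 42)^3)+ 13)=-35158096168 / 9274034805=-3.79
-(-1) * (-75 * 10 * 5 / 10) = -375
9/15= 3/5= 0.60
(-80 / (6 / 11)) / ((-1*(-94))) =-220 / 141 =-1.56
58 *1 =58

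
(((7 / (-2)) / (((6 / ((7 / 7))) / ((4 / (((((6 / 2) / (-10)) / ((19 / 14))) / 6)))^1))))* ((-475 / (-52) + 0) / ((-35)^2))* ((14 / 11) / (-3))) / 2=-1805 / 18018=-0.10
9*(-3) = -27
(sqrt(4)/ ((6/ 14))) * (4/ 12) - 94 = -832/ 9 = -92.44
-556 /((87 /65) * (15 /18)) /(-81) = 14456 /2349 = 6.15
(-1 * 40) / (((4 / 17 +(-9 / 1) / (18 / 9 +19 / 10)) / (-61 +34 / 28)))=-1849770 / 1603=-1153.94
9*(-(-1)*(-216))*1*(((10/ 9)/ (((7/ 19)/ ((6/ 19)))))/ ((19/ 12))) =-155520/ 133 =-1169.32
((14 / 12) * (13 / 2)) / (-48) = -91 / 576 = -0.16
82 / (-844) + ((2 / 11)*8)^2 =103071 / 51062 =2.02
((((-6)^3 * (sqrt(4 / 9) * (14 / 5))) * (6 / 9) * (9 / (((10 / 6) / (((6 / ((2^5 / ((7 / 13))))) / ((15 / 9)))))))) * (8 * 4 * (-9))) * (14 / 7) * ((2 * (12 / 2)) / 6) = 164602368 / 1625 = 101293.76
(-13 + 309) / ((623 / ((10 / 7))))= 2960 / 4361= 0.68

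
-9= -9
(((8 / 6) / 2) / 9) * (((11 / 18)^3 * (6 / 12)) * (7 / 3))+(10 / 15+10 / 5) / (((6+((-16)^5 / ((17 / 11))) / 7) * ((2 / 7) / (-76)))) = 73666839911 / 2724195381912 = 0.03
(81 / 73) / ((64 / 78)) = 3159 / 2336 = 1.35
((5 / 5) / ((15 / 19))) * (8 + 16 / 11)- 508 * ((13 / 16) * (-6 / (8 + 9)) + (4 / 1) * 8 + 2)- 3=-96028321 / 5610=-17117.35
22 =22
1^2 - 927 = -926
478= 478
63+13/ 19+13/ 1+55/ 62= 91379/ 1178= 77.57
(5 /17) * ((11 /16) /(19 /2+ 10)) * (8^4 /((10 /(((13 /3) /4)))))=704 /153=4.60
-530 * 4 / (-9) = 2120 / 9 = 235.56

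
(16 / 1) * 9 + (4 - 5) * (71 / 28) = 3961 / 28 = 141.46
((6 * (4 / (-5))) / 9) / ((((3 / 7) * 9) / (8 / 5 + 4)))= -1568 / 2025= -0.77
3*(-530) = -1590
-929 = -929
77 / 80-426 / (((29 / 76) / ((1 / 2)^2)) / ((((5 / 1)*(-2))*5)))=13956.13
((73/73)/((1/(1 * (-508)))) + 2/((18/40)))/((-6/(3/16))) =1133/72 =15.74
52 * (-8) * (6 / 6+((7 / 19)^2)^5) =-416.02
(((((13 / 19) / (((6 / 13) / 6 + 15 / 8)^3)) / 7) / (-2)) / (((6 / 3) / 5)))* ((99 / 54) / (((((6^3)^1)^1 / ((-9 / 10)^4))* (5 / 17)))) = -432613467 / 1390752238750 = -0.00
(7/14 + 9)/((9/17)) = 323/18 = 17.94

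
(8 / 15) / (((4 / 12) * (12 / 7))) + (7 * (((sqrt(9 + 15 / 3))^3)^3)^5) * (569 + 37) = 260286394117520917059098100000.00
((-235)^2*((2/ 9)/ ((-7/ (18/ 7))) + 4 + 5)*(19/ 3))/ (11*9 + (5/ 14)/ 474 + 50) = 144896483300/ 6921383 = 20934.61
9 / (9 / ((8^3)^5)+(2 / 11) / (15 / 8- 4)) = -59215298225504256 / 562949953419629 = -105.19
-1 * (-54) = 54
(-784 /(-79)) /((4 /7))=1372 /79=17.37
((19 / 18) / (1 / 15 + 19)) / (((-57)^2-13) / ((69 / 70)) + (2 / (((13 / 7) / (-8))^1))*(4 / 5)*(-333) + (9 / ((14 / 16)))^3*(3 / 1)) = 3747275 / 598534330592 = 0.00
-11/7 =-1.57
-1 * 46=-46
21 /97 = 0.22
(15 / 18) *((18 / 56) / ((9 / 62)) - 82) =-5585 / 84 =-66.49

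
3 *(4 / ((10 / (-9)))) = -54 / 5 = -10.80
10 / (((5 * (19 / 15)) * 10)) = 3 / 19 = 0.16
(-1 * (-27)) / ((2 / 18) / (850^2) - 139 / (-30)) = 175567500 / 30128251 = 5.83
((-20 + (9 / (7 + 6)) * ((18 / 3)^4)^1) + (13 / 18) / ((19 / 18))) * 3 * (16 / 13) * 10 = 104085600 / 3211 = 32415.32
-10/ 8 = -5/ 4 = -1.25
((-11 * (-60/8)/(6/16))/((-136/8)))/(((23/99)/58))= -1263240/391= -3230.79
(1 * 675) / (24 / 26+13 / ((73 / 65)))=640575 / 11861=54.01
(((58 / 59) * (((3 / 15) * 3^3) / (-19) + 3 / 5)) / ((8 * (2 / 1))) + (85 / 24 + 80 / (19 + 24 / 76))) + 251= 2554371017 / 9873768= 258.70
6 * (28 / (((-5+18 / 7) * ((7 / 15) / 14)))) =-35280 / 17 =-2075.29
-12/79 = -0.15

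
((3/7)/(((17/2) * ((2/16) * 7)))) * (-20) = -960/833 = -1.15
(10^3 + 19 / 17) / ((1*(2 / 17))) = 17019 / 2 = 8509.50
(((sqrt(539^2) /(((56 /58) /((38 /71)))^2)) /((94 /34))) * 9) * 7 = 3576723381 /947708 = 3774.08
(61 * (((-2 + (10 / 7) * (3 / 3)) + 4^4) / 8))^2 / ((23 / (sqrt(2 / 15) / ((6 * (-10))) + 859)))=141670979.26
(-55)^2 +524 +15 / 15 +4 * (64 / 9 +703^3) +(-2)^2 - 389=12507470113 / 9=1389718901.44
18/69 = 6/23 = 0.26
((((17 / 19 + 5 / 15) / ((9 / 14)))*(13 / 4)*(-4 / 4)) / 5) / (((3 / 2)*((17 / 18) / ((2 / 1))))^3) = -326144 / 93347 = -3.49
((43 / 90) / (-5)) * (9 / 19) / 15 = -43 / 14250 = -0.00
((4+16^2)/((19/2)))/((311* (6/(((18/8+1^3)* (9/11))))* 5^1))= 507/64999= 0.01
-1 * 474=-474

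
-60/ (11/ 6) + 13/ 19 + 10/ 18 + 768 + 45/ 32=44416805/ 60192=737.92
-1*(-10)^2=-100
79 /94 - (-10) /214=8923 /10058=0.89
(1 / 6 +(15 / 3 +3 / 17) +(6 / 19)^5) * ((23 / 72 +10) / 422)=0.13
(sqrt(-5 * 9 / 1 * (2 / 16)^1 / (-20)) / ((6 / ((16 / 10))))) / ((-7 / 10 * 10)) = -sqrt(2) / 70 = -0.02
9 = 9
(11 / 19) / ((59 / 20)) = 0.20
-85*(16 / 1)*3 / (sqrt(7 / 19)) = -4080*sqrt(133) / 7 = -6721.84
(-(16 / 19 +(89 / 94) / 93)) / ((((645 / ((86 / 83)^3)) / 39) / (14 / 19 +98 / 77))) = -381107981072 / 3308214919889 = -0.12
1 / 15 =0.07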